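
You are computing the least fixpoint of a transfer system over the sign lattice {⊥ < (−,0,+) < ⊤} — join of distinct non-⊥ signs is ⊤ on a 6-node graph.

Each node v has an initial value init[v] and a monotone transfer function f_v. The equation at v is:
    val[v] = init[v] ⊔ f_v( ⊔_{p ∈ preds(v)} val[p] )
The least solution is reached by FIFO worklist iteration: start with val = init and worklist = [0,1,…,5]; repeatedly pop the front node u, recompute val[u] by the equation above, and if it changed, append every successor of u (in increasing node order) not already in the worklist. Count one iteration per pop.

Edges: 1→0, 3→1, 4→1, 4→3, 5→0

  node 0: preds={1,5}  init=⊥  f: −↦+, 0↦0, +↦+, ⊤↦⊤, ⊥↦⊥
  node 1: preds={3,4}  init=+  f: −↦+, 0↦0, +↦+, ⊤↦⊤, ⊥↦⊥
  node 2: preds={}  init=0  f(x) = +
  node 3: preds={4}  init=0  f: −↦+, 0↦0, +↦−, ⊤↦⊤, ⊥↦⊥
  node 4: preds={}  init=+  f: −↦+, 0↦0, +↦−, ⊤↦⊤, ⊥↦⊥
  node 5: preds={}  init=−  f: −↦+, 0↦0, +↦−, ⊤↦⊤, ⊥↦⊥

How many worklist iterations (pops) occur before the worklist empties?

8

Iteration log — 8 steps:
  step 1. node 0  ⊔preds=⊤  new=⊤  old=⊥  +wl: 
  step 2. node 1  ⊔preds=⊤  new=⊤  old=+  +wl: 0
  step 3. node 2  ⊔preds=⊥  new=⊤  old=0  +wl: 
  step 4. node 3  ⊔preds=+  new=⊤  old=0  +wl: 1
  step 5. node 4  ⊔preds=⊥  new=+  stable
  step 6. node 5  ⊔preds=⊥  new=−  stable
  step 7. node 0  ⊔preds=⊤  new=⊤  stable
  step 8. node 1  ⊔preds=⊤  new=⊤  stable

Least fixpoint reached:
  node 0: ⊤
  node 1: ⊤
  node 2: ⊤
  node 3: ⊤
  node 4: +
  node 5: −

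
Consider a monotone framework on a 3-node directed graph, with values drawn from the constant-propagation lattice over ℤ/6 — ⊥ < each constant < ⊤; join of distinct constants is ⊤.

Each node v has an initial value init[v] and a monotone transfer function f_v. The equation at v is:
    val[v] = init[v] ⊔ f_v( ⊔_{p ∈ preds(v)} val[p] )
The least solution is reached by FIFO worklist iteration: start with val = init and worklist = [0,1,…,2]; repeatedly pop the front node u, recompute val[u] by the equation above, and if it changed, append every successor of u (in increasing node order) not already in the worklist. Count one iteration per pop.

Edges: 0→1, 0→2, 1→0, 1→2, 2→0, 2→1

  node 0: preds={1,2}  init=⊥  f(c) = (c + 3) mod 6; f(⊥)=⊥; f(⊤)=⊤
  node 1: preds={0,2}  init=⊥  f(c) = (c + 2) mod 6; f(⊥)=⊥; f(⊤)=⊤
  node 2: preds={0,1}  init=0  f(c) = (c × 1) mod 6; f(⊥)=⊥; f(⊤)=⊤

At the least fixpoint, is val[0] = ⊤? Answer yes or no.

yes

Trace (6 dequeues):
  [1] u=0 | in 0 | out 3 | prev ⊥ | push {}
  [2] u=1 | in ⊤ | out ⊤ | prev ⊥ | push {0}
  [3] u=2 | in ⊤ | out ⊤ | prev 0 | push {1}
  [4] u=0 | in ⊤ | out ⊤ | prev 3 | push {2}
  [5] u=1 | in ⊤ | out ⊤ | ==
  [6] u=2 | in ⊤ | out ⊤ | ==

Converged values:
  [0] ⊤
  [1] ⊤
  [2] ⊤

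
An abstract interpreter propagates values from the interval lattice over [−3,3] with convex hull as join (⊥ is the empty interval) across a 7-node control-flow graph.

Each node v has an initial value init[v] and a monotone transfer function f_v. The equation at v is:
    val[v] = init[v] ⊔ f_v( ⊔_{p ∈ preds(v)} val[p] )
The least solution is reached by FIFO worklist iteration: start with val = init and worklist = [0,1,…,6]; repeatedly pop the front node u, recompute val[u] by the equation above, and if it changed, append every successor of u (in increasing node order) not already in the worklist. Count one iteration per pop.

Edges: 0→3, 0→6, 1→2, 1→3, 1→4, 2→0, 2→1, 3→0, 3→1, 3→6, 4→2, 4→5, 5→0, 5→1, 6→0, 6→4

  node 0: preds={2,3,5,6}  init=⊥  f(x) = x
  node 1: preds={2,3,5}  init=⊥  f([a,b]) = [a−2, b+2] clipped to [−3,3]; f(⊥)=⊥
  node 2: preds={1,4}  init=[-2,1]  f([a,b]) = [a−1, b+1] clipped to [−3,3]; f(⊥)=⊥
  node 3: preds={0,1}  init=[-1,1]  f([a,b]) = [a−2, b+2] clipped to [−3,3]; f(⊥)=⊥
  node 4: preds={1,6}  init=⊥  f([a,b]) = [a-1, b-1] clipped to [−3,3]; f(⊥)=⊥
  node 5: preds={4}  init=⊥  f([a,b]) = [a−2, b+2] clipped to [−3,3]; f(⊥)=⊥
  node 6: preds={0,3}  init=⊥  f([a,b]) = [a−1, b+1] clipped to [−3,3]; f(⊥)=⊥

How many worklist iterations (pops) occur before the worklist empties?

13

Iteration log — 13 steps:
  step 1. node 0  ⊔preds=[-2,1]  new=[-2,1]  old=⊥  +wl: 
  step 2. node 1  ⊔preds=[-2,1]  new=[-3,3]  old=⊥  +wl: 
  step 3. node 2  ⊔preds=[-3,3]  new=[-3,3]  old=[-2,1]  +wl: 0,1
  step 4. node 3  ⊔preds=[-3,3]  new=[-3,3]  old=[-1,1]  +wl: 
  step 5. node 4  ⊔preds=[-3,3]  new=[-3,2]  old=⊥  +wl: 2
  step 6. node 5  ⊔preds=[-3,2]  new=[-3,3]  old=⊥  +wl: 
  step 7. node 6  ⊔preds=[-3,3]  new=[-3,3]  old=⊥  +wl: 4
  step 8. node 0  ⊔preds=[-3,3]  new=[-3,3]  old=[-2,1]  +wl: 3,6
  step 9. node 1  ⊔preds=[-3,3]  new=[-3,3]  stable
  step 10. node 2  ⊔preds=[-3,3]  new=[-3,3]  stable
  step 11. node 4  ⊔preds=[-3,3]  new=[-3,2]  stable
  step 12. node 3  ⊔preds=[-3,3]  new=[-3,3]  stable
  step 13. node 6  ⊔preds=[-3,3]  new=[-3,3]  stable

Least fixpoint reached:
  node 0: [-3,3]
  node 1: [-3,3]
  node 2: [-3,3]
  node 3: [-3,3]
  node 4: [-3,2]
  node 5: [-3,3]
  node 6: [-3,3]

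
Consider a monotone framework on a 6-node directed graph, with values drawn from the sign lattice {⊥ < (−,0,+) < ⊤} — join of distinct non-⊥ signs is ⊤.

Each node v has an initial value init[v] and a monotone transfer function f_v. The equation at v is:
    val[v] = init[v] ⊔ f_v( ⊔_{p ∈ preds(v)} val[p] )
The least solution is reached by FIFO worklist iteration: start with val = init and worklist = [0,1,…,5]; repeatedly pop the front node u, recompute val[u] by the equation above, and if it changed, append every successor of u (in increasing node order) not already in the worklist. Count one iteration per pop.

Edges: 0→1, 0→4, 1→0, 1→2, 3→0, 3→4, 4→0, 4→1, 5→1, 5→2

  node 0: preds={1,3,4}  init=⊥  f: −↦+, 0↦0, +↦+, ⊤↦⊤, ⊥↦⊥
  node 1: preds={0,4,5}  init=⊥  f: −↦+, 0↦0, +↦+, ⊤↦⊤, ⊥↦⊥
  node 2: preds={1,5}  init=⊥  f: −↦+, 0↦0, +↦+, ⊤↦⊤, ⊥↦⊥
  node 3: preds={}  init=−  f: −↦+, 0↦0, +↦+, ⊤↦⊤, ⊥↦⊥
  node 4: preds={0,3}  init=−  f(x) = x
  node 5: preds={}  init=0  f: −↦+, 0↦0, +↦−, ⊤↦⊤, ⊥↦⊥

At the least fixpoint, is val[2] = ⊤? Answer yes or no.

Iteration log — 9 steps:
  step 1. node 0  ⊔preds=−  new=+  old=⊥  +wl: 
  step 2. node 1  ⊔preds=⊤  new=⊤  old=⊥  +wl: 0
  step 3. node 2  ⊔preds=⊤  new=⊤  old=⊥  +wl: 
  step 4. node 3  ⊔preds=⊥  new=−  stable
  step 5. node 4  ⊔preds=⊤  new=⊤  old=−  +wl: 1
  step 6. node 5  ⊔preds=⊥  new=0  stable
  step 7. node 0  ⊔preds=⊤  new=⊤  old=+  +wl: 4
  step 8. node 1  ⊔preds=⊤  new=⊤  stable
  step 9. node 4  ⊔preds=⊤  new=⊤  stable

Least fixpoint reached:
  node 0: ⊤
  node 1: ⊤
  node 2: ⊤
  node 3: −
  node 4: ⊤
  node 5: 0

yes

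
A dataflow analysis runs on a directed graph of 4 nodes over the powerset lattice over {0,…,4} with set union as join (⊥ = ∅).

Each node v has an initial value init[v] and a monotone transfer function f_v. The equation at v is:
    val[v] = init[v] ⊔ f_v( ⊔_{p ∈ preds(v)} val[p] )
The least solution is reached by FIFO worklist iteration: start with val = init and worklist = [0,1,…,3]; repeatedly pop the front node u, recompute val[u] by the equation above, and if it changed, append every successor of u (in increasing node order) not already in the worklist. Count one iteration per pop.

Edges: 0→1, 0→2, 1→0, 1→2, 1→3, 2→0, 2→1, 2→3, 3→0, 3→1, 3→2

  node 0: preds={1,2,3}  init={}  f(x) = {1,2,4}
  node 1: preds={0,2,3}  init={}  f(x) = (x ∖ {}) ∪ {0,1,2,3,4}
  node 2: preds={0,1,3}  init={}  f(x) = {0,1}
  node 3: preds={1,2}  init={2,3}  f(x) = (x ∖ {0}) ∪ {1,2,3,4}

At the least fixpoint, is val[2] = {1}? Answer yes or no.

Iteration log — 7 steps:
  step 1. node 0  ⊔preds={2,3}  new={1,2,4}  old={}  +wl: 
  step 2. node 1  ⊔preds={1,2,3,4}  new={0,1,2,3,4}  old={}  +wl: 0
  step 3. node 2  ⊔preds={0,1,2,3,4}  new={0,1}  old={}  +wl: 1
  step 4. node 3  ⊔preds={0,1,2,3,4}  new={1,2,3,4}  old={2,3}  +wl: 2
  step 5. node 0  ⊔preds={0,1,2,3,4}  new={1,2,4}  stable
  step 6. node 1  ⊔preds={0,1,2,3,4}  new={0,1,2,3,4}  stable
  step 7. node 2  ⊔preds={0,1,2,3,4}  new={0,1}  stable

Least fixpoint reached:
  node 0: {1,2,4}
  node 1: {0,1,2,3,4}
  node 2: {0,1}
  node 3: {1,2,3,4}

no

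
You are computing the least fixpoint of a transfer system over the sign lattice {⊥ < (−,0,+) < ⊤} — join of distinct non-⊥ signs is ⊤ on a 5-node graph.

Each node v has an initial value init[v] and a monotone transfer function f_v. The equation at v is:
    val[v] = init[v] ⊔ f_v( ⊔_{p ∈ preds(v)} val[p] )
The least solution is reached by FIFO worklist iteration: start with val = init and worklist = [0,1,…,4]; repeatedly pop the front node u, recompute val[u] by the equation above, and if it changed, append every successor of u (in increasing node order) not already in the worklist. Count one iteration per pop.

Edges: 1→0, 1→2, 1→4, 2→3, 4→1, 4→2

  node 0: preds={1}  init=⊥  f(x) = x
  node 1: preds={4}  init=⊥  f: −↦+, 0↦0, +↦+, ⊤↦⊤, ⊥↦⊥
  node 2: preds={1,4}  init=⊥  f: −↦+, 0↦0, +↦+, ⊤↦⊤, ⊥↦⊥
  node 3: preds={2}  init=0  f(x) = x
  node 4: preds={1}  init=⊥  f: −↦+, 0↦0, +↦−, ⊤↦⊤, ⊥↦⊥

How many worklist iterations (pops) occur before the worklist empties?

Iteration log — 5 steps:
  step 1. node 0  ⊔preds=⊥  new=⊥  stable
  step 2. node 1  ⊔preds=⊥  new=⊥  stable
  step 3. node 2  ⊔preds=⊥  new=⊥  stable
  step 4. node 3  ⊔preds=⊥  new=0  stable
  step 5. node 4  ⊔preds=⊥  new=⊥  stable

Least fixpoint reached:
  node 0: ⊥
  node 1: ⊥
  node 2: ⊥
  node 3: 0
  node 4: ⊥

5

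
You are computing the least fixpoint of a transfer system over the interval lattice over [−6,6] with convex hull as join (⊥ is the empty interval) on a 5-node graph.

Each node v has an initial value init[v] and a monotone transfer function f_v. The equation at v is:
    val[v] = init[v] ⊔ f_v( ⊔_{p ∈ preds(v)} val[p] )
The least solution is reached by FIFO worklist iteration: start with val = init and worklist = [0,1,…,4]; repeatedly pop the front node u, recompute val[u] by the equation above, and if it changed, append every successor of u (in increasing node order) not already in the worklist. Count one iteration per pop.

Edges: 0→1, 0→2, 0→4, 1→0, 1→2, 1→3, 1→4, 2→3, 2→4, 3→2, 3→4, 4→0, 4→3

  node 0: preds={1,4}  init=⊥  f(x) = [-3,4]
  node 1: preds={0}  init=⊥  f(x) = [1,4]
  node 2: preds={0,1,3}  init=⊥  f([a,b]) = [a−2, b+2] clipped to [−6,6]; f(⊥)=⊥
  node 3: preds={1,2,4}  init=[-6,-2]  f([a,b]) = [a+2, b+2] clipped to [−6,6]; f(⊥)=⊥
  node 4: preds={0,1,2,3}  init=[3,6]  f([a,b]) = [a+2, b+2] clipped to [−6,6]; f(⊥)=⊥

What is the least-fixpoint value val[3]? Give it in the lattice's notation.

[-6,6]

Iteration log — 8 steps:
  step 1. node 0  ⊔preds=[3,6]  new=[-3,4]  old=⊥  +wl: 
  step 2. node 1  ⊔preds=[-3,4]  new=[1,4]  old=⊥  +wl: 0
  step 3. node 2  ⊔preds=[-6,4]  new=[-6,6]  old=⊥  +wl: 
  step 4. node 3  ⊔preds=[-6,6]  new=[-6,6]  old=[-6,-2]  +wl: 2
  step 5. node 4  ⊔preds=[-6,6]  new=[-4,6]  old=[3,6]  +wl: 3
  step 6. node 0  ⊔preds=[-4,6]  new=[-3,4]  stable
  step 7. node 2  ⊔preds=[-6,6]  new=[-6,6]  stable
  step 8. node 3  ⊔preds=[-6,6]  new=[-6,6]  stable

Least fixpoint reached:
  node 0: [-3,4]
  node 1: [1,4]
  node 2: [-6,6]
  node 3: [-6,6]
  node 4: [-4,6]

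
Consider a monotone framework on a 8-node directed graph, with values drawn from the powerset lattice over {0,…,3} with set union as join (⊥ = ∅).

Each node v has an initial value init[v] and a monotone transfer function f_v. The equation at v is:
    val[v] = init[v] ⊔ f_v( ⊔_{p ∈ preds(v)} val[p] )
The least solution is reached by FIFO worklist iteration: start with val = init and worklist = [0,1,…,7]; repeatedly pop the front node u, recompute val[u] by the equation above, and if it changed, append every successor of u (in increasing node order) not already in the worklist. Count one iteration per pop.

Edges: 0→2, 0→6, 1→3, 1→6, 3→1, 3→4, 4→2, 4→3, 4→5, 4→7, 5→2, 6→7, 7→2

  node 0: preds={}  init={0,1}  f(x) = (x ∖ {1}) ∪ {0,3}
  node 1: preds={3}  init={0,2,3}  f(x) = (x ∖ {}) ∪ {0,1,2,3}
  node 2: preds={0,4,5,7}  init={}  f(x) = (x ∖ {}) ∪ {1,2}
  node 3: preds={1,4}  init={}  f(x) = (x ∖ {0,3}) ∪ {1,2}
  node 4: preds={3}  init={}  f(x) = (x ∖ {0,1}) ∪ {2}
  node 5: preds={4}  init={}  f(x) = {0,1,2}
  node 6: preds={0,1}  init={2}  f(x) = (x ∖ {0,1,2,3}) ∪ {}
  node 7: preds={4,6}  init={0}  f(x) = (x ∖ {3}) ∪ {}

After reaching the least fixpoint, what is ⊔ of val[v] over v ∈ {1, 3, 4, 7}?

Trace (11 dequeues):
  [1] u=0 | in {} | out {0,1,3} | prev {0,1} | push {}
  [2] u=1 | in {} | out {0,1,2,3} | prev {0,2,3} | push {}
  [3] u=2 | in {0,1,3} | out {0,1,2,3} | prev {} | push {}
  [4] u=3 | in {0,1,2,3} | out {1,2} | prev {} | push {1}
  [5] u=4 | in {1,2} | out {2} | prev {} | push {2,3}
  [6] u=5 | in {2} | out {0,1,2} | prev {} | push {}
  [7] u=6 | in {0,1,2,3} | out {2} | ==
  [8] u=7 | in {2} | out {0,2} | prev {0} | push {}
  [9] u=1 | in {1,2} | out {0,1,2,3} | ==
  [10] u=2 | in {0,1,2,3} | out {0,1,2,3} | ==
  [11] u=3 | in {0,1,2,3} | out {1,2} | ==

Converged values:
  [0] {0,1,3}
  [1] {0,1,2,3}
  [2] {0,1,2,3}
  [3] {1,2}
  [4] {2}
  [5] {0,1,2}
  [6] {2}
  [7] {0,2}

{0,1,2,3}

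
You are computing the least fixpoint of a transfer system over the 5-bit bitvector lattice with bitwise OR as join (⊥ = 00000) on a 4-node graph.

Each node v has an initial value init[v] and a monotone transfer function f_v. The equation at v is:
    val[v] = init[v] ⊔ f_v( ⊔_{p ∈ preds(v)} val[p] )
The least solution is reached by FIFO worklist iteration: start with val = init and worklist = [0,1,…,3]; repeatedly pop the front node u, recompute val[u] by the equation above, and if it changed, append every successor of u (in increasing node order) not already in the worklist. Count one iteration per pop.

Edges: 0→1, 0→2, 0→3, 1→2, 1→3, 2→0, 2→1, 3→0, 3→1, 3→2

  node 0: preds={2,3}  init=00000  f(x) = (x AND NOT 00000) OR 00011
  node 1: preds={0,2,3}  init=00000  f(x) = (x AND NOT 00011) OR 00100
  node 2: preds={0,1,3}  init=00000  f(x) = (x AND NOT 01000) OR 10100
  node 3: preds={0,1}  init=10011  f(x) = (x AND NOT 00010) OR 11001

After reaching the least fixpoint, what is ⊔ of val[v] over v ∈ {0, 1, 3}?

Iteration log — 8 steps:
  step 1. node 0  ⊔preds=10011  new=10011  old=00000  +wl: 
  step 2. node 1  ⊔preds=10011  new=10100  old=00000  +wl: 
  step 3. node 2  ⊔preds=10111  new=10111  old=00000  +wl: 0,1
  step 4. node 3  ⊔preds=10111  new=11111  old=10011  +wl: 2
  step 5. node 0  ⊔preds=11111  new=11111  old=10011  +wl: 3
  step 6. node 1  ⊔preds=11111  new=11100  old=10100  +wl: 
  step 7. node 2  ⊔preds=11111  new=10111  stable
  step 8. node 3  ⊔preds=11111  new=11111  stable

Least fixpoint reached:
  node 0: 11111
  node 1: 11100
  node 2: 10111
  node 3: 11111

11111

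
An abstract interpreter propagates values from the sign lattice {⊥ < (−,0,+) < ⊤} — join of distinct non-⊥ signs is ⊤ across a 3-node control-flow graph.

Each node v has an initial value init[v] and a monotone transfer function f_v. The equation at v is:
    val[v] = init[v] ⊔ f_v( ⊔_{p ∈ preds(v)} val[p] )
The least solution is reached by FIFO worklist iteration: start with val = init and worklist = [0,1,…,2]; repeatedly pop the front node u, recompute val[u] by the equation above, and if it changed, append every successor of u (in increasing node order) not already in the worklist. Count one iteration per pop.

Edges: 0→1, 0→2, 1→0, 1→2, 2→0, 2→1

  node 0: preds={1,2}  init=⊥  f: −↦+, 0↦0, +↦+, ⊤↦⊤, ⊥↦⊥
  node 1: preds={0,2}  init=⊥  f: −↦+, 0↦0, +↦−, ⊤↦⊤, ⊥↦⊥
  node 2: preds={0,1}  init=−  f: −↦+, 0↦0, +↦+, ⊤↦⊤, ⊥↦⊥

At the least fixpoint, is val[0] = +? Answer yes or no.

no

Trace (6 dequeues):
  [1] u=0 | in − | out + | prev ⊥ | push {}
  [2] u=1 | in ⊤ | out ⊤ | prev ⊥ | push {0}
  [3] u=2 | in ⊤ | out ⊤ | prev − | push {1}
  [4] u=0 | in ⊤ | out ⊤ | prev + | push {2}
  [5] u=1 | in ⊤ | out ⊤ | ==
  [6] u=2 | in ⊤ | out ⊤ | ==

Converged values:
  [0] ⊤
  [1] ⊤
  [2] ⊤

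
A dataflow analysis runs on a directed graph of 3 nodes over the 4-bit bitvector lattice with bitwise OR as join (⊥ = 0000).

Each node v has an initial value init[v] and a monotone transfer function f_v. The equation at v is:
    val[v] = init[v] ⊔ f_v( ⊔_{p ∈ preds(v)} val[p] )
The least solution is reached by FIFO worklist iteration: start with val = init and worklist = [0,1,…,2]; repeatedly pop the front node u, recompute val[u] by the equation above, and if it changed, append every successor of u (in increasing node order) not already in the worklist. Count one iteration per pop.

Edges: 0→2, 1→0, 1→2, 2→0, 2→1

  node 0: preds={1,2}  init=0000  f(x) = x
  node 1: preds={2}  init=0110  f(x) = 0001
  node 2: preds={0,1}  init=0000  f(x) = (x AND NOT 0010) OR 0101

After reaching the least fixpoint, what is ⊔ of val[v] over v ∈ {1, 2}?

0111

Worklist (6 pops):
  #1 pop 0: in=0110 → 0110 (was 0000); enqueue []
  #2 pop 1: in=0000 → 0111 (was 0110); enqueue [0]
  #3 pop 2: in=0111 → 0101 (was 0000); enqueue [1]
  #4 pop 0: in=0111 → 0111 (was 0110); enqueue [2]
  #5 pop 1: in=0101 → 0111 (no change)
  #6 pop 2: in=0111 → 0101 (no change)

Fixpoint:
  val[0] = 0111
  val[1] = 0111
  val[2] = 0101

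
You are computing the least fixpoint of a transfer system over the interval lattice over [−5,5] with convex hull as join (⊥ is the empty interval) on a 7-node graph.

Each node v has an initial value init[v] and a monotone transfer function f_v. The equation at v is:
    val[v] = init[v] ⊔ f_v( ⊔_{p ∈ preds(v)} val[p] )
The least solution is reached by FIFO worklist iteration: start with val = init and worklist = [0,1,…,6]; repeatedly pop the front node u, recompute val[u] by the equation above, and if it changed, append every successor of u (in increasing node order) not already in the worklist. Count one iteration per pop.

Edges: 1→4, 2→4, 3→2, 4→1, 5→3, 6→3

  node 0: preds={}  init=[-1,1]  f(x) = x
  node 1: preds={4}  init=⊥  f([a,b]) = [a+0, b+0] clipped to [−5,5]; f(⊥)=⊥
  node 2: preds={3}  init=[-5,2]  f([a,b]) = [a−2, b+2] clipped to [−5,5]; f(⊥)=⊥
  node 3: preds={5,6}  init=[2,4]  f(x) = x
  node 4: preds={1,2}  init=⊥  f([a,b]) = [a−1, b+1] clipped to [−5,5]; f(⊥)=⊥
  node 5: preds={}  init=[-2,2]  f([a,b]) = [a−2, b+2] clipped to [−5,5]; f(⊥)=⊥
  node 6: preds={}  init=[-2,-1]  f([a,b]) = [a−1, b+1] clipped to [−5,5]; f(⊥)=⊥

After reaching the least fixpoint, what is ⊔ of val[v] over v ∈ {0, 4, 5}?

[-5,5]

Worklist (10 pops):
  #1 pop 0: in=⊥ → [-1,1] (no change)
  #2 pop 1: in=⊥ → ⊥ (no change)
  #3 pop 2: in=[2,4] → [-5,5] (was [-5,2]); enqueue []
  #4 pop 3: in=[-2,2] → [-2,4] (was [2,4]); enqueue [2]
  #5 pop 4: in=[-5,5] → [-5,5] (was ⊥); enqueue [1]
  #6 pop 5: in=⊥ → [-2,2] (no change)
  #7 pop 6: in=⊥ → [-2,-1] (no change)
  #8 pop 2: in=[-2,4] → [-5,5] (no change)
  #9 pop 1: in=[-5,5] → [-5,5] (was ⊥); enqueue [4]
  #10 pop 4: in=[-5,5] → [-5,5] (no change)

Fixpoint:
  val[0] = [-1,1]
  val[1] = [-5,5]
  val[2] = [-5,5]
  val[3] = [-2,4]
  val[4] = [-5,5]
  val[5] = [-2,2]
  val[6] = [-2,-1]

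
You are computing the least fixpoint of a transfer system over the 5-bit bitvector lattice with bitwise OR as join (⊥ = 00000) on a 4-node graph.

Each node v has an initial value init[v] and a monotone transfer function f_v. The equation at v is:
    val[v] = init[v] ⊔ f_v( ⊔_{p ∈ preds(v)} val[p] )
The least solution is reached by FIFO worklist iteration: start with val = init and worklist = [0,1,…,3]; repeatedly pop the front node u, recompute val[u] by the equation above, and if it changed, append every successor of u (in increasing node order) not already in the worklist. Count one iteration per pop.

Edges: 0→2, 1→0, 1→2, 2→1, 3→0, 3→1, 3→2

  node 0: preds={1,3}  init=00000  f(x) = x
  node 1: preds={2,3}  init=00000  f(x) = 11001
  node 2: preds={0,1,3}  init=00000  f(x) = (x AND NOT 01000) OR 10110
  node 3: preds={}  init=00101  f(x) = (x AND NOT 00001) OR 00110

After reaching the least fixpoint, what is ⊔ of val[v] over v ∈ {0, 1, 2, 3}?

Iteration log — 7 steps:
  step 1. node 0  ⊔preds=00101  new=00101  old=00000  +wl: 
  step 2. node 1  ⊔preds=00101  new=11001  old=00000  +wl: 0
  step 3. node 2  ⊔preds=11101  new=10111  old=00000  +wl: 1
  step 4. node 3  ⊔preds=00000  new=00111  old=00101  +wl: 2
  step 5. node 0  ⊔preds=11111  new=11111  old=00101  +wl: 
  step 6. node 1  ⊔preds=10111  new=11001  stable
  step 7. node 2  ⊔preds=11111  new=10111  stable

Least fixpoint reached:
  node 0: 11111
  node 1: 11001
  node 2: 10111
  node 3: 00111

11111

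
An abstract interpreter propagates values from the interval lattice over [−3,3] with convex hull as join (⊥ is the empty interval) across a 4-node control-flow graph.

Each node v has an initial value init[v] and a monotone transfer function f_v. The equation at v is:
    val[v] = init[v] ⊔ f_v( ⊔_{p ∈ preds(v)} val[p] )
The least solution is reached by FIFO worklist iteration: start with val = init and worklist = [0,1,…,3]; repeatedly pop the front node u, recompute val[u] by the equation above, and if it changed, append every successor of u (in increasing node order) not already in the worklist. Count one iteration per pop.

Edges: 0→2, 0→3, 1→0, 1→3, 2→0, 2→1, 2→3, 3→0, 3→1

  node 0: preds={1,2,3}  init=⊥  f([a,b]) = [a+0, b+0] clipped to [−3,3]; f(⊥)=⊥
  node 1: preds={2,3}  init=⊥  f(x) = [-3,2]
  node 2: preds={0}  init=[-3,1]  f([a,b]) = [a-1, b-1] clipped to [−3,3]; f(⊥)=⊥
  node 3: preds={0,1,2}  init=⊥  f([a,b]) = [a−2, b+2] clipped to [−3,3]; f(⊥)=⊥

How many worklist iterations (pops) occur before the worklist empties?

Worklist (10 pops):
  #1 pop 0: in=[-3,1] → [-3,1] (was ⊥); enqueue []
  #2 pop 1: in=[-3,1] → [-3,2] (was ⊥); enqueue [0]
  #3 pop 2: in=[-3,1] → [-3,1] (no change)
  #4 pop 3: in=[-3,2] → [-3,3] (was ⊥); enqueue [1]
  #5 pop 0: in=[-3,3] → [-3,3] (was [-3,1]); enqueue [2,3]
  #6 pop 1: in=[-3,3] → [-3,2] (no change)
  #7 pop 2: in=[-3,3] → [-3,2] (was [-3,1]); enqueue [0,1]
  #8 pop 3: in=[-3,3] → [-3,3] (no change)
  #9 pop 0: in=[-3,3] → [-3,3] (no change)
  #10 pop 1: in=[-3,3] → [-3,2] (no change)

Fixpoint:
  val[0] = [-3,3]
  val[1] = [-3,2]
  val[2] = [-3,2]
  val[3] = [-3,3]

10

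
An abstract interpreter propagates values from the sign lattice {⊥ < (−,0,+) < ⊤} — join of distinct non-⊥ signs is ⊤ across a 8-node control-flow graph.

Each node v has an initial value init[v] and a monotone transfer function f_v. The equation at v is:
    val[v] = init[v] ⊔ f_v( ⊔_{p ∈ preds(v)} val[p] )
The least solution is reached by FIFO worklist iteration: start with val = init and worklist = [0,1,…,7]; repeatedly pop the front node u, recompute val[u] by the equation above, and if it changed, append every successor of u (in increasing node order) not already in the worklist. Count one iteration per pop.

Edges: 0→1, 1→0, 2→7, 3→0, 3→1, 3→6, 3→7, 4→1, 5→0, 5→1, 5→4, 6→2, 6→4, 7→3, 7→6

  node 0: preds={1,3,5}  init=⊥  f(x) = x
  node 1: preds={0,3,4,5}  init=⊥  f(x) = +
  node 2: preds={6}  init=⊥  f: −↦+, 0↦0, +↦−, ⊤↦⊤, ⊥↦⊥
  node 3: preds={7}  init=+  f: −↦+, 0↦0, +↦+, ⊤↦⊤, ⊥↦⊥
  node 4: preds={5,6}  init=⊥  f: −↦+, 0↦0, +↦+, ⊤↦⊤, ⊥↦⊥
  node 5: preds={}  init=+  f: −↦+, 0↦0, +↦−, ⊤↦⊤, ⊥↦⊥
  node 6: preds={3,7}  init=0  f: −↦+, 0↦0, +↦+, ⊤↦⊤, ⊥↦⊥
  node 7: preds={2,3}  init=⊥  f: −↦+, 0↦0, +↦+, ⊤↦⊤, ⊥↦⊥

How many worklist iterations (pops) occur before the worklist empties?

17

Trace (17 dequeues):
  [1] u=0 | in + | out + | prev ⊥ | push {}
  [2] u=1 | in + | out + | prev ⊥ | push {0}
  [3] u=2 | in 0 | out 0 | prev ⊥ | push {}
  [4] u=3 | in ⊥ | out + | ==
  [5] u=4 | in ⊤ | out ⊤ | prev ⊥ | push {1}
  [6] u=5 | in ⊥ | out + | ==
  [7] u=6 | in + | out ⊤ | prev 0 | push {2,4}
  [8] u=7 | in ⊤ | out ⊤ | prev ⊥ | push {3,6}
  [9] u=0 | in + | out + | ==
  [10] u=1 | in ⊤ | out + | ==
  [11] u=2 | in ⊤ | out ⊤ | prev 0 | push {7}
  [12] u=4 | in ⊤ | out ⊤ | ==
  [13] u=3 | in ⊤ | out ⊤ | prev + | push {0,1}
  [14] u=6 | in ⊤ | out ⊤ | ==
  [15] u=7 | in ⊤ | out ⊤ | ==
  [16] u=0 | in ⊤ | out ⊤ | prev + | push {}
  [17] u=1 | in ⊤ | out + | ==

Converged values:
  [0] ⊤
  [1] +
  [2] ⊤
  [3] ⊤
  [4] ⊤
  [5] +
  [6] ⊤
  [7] ⊤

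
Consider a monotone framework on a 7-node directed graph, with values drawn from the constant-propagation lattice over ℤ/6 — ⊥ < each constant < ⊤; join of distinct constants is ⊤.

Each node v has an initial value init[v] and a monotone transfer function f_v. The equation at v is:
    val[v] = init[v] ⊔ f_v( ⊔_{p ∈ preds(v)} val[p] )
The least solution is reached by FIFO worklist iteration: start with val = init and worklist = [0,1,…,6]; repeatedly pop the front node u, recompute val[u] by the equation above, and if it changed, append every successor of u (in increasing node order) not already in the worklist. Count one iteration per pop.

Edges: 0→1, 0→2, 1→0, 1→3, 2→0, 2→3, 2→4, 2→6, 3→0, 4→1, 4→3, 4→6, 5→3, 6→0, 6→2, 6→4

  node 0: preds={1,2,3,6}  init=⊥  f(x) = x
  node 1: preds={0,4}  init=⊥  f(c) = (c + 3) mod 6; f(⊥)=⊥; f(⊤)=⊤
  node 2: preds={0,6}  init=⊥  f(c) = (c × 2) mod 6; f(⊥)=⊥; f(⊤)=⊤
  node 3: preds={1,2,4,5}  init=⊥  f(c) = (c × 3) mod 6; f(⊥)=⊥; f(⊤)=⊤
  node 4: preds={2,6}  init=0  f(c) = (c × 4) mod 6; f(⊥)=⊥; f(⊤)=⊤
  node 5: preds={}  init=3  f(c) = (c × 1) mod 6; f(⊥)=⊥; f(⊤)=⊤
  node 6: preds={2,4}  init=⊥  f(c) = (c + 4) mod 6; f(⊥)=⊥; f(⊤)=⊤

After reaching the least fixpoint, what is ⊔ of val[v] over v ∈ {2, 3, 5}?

⊤

Trace (17 dequeues):
  [1] u=0 | in ⊥ | out ⊥ | ==
  [2] u=1 | in 0 | out 3 | prev ⊥ | push {0}
  [3] u=2 | in ⊥ | out ⊥ | ==
  [4] u=3 | in ⊤ | out ⊤ | prev ⊥ | push {}
  [5] u=4 | in ⊥ | out 0 | ==
  [6] u=5 | in ⊥ | out 3 | ==
  [7] u=6 | in 0 | out 4 | prev ⊥ | push {2,4}
  [8] u=0 | in ⊤ | out ⊤ | prev ⊥ | push {1}
  [9] u=2 | in ⊤ | out ⊤ | prev ⊥ | push {0,3,6}
  [10] u=4 | in ⊤ | out ⊤ | prev 0 | push {}
  [11] u=1 | in ⊤ | out ⊤ | prev 3 | push {}
  [12] u=0 | in ⊤ | out ⊤ | ==
  [13] u=3 | in ⊤ | out ⊤ | ==
  [14] u=6 | in ⊤ | out ⊤ | prev 4 | push {0,2,4}
  [15] u=0 | in ⊤ | out ⊤ | ==
  [16] u=2 | in ⊤ | out ⊤ | ==
  [17] u=4 | in ⊤ | out ⊤ | ==

Converged values:
  [0] ⊤
  [1] ⊤
  [2] ⊤
  [3] ⊤
  [4] ⊤
  [5] 3
  [6] ⊤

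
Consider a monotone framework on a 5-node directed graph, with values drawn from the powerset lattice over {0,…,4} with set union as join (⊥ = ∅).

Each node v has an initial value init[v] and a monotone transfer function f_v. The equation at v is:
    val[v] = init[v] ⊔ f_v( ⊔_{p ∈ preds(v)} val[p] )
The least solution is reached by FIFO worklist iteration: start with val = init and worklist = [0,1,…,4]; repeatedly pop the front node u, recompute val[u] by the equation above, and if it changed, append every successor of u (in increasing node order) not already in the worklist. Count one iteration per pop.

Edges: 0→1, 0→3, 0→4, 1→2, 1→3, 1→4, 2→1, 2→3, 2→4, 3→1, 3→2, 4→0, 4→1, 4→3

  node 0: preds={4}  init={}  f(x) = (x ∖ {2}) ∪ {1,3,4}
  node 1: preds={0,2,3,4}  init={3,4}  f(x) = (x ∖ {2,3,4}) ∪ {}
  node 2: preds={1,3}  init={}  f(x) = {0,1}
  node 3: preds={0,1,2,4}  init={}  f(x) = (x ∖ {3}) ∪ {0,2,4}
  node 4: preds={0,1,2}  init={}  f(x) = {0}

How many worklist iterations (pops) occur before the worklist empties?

Worklist (11 pops):
  #1 pop 0: in={} → {1,3,4} (was {}); enqueue []
  #2 pop 1: in={1,3,4} → {1,3,4} (was {3,4}); enqueue []
  #3 pop 2: in={1,3,4} → {0,1} (was {}); enqueue [1]
  #4 pop 3: in={0,1,3,4} → {0,1,2,4} (was {}); enqueue [2]
  #5 pop 4: in={0,1,3,4} → {0} (was {}); enqueue [0,3]
  #6 pop 1: in={0,1,2,3,4} → {0,1,3,4} (was {1,3,4}); enqueue [4]
  #7 pop 2: in={0,1,2,3,4} → {0,1} (no change)
  #8 pop 0: in={0} → {0,1,3,4} (was {1,3,4}); enqueue [1]
  #9 pop 3: in={0,1,3,4} → {0,1,2,4} (no change)
  #10 pop 4: in={0,1,3,4} → {0} (no change)
  #11 pop 1: in={0,1,2,3,4} → {0,1,3,4} (no change)

Fixpoint:
  val[0] = {0,1,3,4}
  val[1] = {0,1,3,4}
  val[2] = {0,1}
  val[3] = {0,1,2,4}
  val[4] = {0}

11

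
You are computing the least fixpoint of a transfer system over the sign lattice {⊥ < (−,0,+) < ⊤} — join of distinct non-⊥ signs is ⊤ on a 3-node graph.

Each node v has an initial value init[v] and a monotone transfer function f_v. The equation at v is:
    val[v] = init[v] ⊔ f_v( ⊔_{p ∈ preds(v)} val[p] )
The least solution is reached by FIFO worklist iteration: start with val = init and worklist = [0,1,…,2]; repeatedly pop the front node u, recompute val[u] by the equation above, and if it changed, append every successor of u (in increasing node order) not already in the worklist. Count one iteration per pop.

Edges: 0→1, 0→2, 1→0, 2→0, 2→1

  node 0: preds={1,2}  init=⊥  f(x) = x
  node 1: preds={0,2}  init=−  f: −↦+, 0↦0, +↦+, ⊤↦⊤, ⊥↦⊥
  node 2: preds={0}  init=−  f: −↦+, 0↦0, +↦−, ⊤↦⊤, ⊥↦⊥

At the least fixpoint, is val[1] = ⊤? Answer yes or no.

Worklist (6 pops):
  #1 pop 0: in=− → − (was ⊥); enqueue []
  #2 pop 1: in=− → ⊤ (was −); enqueue [0]
  #3 pop 2: in=− → ⊤ (was −); enqueue [1]
  #4 pop 0: in=⊤ → ⊤ (was −); enqueue [2]
  #5 pop 1: in=⊤ → ⊤ (no change)
  #6 pop 2: in=⊤ → ⊤ (no change)

Fixpoint:
  val[0] = ⊤
  val[1] = ⊤
  val[2] = ⊤

yes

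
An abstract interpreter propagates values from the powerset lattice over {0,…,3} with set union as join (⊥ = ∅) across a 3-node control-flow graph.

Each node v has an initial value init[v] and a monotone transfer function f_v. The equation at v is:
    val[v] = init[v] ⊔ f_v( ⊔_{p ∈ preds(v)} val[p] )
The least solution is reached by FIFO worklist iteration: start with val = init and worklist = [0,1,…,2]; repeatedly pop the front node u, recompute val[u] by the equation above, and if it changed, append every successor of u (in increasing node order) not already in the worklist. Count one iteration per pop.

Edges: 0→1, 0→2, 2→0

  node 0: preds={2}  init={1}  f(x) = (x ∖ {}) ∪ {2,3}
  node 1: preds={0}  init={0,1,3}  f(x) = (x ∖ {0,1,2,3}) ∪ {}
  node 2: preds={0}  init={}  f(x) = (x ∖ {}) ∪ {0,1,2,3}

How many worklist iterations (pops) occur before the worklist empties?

Worklist (6 pops):
  #1 pop 0: in={} → {1,2,3} (was {1}); enqueue []
  #2 pop 1: in={1,2,3} → {0,1,3} (no change)
  #3 pop 2: in={1,2,3} → {0,1,2,3} (was {}); enqueue [0]
  #4 pop 0: in={0,1,2,3} → {0,1,2,3} (was {1,2,3}); enqueue [1,2]
  #5 pop 1: in={0,1,2,3} → {0,1,3} (no change)
  #6 pop 2: in={0,1,2,3} → {0,1,2,3} (no change)

Fixpoint:
  val[0] = {0,1,2,3}
  val[1] = {0,1,3}
  val[2] = {0,1,2,3}

6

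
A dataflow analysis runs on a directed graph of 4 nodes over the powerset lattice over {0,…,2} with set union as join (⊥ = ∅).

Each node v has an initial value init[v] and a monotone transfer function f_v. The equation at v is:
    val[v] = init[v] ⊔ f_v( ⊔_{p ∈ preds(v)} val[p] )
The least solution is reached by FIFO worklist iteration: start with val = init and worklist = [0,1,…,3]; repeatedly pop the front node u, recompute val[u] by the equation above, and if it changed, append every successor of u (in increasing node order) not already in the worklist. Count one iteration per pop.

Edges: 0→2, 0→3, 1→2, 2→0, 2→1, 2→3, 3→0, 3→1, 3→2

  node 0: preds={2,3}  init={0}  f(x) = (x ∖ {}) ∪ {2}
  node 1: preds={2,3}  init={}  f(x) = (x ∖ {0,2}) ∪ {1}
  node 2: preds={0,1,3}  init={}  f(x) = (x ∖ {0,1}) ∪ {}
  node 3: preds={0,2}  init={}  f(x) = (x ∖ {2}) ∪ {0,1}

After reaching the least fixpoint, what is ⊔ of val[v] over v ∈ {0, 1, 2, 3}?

Iteration log — 8 steps:
  step 1. node 0  ⊔preds={}  new={0,2}  old={0}  +wl: 
  step 2. node 1  ⊔preds={}  new={1}  old={}  +wl: 
  step 3. node 2  ⊔preds={0,1,2}  new={2}  old={}  +wl: 0,1
  step 4. node 3  ⊔preds={0,2}  new={0,1}  old={}  +wl: 2
  step 5. node 0  ⊔preds={0,1,2}  new={0,1,2}  old={0,2}  +wl: 3
  step 6. node 1  ⊔preds={0,1,2}  new={1}  stable
  step 7. node 2  ⊔preds={0,1,2}  new={2}  stable
  step 8. node 3  ⊔preds={0,1,2}  new={0,1}  stable

Least fixpoint reached:
  node 0: {0,1,2}
  node 1: {1}
  node 2: {2}
  node 3: {0,1}

{0,1,2}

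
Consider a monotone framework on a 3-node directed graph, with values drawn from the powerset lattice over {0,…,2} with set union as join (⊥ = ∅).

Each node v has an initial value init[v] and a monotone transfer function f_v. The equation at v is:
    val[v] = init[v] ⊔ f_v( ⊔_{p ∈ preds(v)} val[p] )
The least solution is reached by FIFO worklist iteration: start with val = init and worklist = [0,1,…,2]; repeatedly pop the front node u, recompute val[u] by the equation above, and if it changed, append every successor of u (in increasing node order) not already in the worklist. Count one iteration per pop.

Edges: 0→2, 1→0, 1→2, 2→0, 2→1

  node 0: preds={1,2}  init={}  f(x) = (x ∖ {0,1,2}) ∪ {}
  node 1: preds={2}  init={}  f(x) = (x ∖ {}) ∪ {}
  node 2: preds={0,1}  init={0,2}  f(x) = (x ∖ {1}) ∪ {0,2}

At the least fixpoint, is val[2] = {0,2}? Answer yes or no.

Trace (4 dequeues):
  [1] u=0 | in {0,2} | out {} | ==
  [2] u=1 | in {0,2} | out {0,2} | prev {} | push {0}
  [3] u=2 | in {0,2} | out {0,2} | ==
  [4] u=0 | in {0,2} | out {} | ==

Converged values:
  [0] {}
  [1] {0,2}
  [2] {0,2}

yes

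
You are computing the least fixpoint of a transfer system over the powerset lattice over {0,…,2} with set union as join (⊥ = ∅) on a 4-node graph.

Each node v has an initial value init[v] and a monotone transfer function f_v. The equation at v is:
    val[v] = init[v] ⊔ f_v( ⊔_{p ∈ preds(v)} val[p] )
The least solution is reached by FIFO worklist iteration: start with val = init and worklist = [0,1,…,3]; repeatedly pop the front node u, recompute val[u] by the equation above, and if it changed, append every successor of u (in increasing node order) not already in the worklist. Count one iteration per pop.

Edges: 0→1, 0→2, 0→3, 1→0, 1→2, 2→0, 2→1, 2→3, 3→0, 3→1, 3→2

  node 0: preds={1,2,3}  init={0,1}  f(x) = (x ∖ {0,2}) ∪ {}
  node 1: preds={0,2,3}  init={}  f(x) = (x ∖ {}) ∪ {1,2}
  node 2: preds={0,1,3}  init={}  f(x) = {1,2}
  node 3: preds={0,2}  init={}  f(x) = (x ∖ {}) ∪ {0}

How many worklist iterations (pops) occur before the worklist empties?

7

Iteration log — 7 steps:
  step 1. node 0  ⊔preds={}  new={0,1}  stable
  step 2. node 1  ⊔preds={0,1}  new={0,1,2}  old={}  +wl: 0
  step 3. node 2  ⊔preds={0,1,2}  new={1,2}  old={}  +wl: 1
  step 4. node 3  ⊔preds={0,1,2}  new={0,1,2}  old={}  +wl: 2
  step 5. node 0  ⊔preds={0,1,2}  new={0,1}  stable
  step 6. node 1  ⊔preds={0,1,2}  new={0,1,2}  stable
  step 7. node 2  ⊔preds={0,1,2}  new={1,2}  stable

Least fixpoint reached:
  node 0: {0,1}
  node 1: {0,1,2}
  node 2: {1,2}
  node 3: {0,1,2}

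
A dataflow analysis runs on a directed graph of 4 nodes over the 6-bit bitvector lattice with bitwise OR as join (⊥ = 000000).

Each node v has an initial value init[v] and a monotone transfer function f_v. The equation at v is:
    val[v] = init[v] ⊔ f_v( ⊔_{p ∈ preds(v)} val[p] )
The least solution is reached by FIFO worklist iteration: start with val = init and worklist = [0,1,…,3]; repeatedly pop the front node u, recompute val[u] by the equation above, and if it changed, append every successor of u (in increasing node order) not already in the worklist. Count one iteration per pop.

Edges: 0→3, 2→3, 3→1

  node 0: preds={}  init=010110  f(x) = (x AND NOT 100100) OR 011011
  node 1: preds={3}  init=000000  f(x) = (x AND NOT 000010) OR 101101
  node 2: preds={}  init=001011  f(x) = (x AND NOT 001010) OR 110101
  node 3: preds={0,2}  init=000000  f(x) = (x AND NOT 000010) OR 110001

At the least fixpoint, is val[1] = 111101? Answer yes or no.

Worklist (5 pops):
  #1 pop 0: in=000000 → 011111 (was 010110); enqueue []
  #2 pop 1: in=000000 → 101101 (was 000000); enqueue []
  #3 pop 2: in=000000 → 111111 (was 001011); enqueue []
  #4 pop 3: in=111111 → 111101 (was 000000); enqueue [1]
  #5 pop 1: in=111101 → 111101 (was 101101); enqueue []

Fixpoint:
  val[0] = 011111
  val[1] = 111101
  val[2] = 111111
  val[3] = 111101

yes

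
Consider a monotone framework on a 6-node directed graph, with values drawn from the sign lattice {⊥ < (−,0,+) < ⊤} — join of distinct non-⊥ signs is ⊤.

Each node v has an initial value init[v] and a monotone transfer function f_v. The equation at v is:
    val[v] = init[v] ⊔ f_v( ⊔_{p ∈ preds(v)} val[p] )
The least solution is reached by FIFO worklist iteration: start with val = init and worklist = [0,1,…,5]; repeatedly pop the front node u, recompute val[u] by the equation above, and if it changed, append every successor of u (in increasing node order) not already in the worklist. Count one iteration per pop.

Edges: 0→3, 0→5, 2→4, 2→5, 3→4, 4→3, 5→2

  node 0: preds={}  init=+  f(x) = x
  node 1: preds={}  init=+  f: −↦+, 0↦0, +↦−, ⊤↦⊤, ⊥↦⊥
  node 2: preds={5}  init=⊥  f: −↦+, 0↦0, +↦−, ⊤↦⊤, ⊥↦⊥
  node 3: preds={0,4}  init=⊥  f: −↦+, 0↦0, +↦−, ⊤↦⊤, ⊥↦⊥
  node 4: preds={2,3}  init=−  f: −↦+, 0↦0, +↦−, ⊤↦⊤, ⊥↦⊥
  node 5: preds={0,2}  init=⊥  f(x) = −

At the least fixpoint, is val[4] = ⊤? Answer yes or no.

yes

Iteration log — 10 steps:
  step 1. node 0  ⊔preds=⊥  new=+  stable
  step 2. node 1  ⊔preds=⊥  new=+  stable
  step 3. node 2  ⊔preds=⊥  new=⊥  stable
  step 4. node 3  ⊔preds=⊤  new=⊤  old=⊥  +wl: 
  step 5. node 4  ⊔preds=⊤  new=⊤  old=−  +wl: 3
  step 6. node 5  ⊔preds=+  new=−  old=⊥  +wl: 2
  step 7. node 3  ⊔preds=⊤  new=⊤  stable
  step 8. node 2  ⊔preds=−  new=+  old=⊥  +wl: 4,5
  step 9. node 4  ⊔preds=⊤  new=⊤  stable
  step 10. node 5  ⊔preds=+  new=−  stable

Least fixpoint reached:
  node 0: +
  node 1: +
  node 2: +
  node 3: ⊤
  node 4: ⊤
  node 5: −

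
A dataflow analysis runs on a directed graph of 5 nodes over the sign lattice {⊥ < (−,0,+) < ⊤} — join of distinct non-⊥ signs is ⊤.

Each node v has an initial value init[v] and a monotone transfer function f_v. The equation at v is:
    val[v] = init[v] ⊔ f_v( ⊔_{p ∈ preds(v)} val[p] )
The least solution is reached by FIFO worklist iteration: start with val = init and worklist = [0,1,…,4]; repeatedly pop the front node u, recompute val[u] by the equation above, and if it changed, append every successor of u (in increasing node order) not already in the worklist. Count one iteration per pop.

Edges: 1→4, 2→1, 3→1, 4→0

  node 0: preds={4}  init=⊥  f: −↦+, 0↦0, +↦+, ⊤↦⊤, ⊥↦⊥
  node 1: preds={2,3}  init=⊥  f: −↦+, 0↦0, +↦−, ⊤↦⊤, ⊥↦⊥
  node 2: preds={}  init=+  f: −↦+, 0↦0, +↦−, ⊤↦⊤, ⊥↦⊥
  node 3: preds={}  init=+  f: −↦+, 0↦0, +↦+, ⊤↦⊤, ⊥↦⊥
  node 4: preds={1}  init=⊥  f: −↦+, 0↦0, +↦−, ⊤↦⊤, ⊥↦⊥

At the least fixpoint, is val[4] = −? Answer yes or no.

Iteration log — 6 steps:
  step 1. node 0  ⊔preds=⊥  new=⊥  stable
  step 2. node 1  ⊔preds=+  new=−  old=⊥  +wl: 
  step 3. node 2  ⊔preds=⊥  new=+  stable
  step 4. node 3  ⊔preds=⊥  new=+  stable
  step 5. node 4  ⊔preds=−  new=+  old=⊥  +wl: 0
  step 6. node 0  ⊔preds=+  new=+  old=⊥  +wl: 

Least fixpoint reached:
  node 0: +
  node 1: −
  node 2: +
  node 3: +
  node 4: +

no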